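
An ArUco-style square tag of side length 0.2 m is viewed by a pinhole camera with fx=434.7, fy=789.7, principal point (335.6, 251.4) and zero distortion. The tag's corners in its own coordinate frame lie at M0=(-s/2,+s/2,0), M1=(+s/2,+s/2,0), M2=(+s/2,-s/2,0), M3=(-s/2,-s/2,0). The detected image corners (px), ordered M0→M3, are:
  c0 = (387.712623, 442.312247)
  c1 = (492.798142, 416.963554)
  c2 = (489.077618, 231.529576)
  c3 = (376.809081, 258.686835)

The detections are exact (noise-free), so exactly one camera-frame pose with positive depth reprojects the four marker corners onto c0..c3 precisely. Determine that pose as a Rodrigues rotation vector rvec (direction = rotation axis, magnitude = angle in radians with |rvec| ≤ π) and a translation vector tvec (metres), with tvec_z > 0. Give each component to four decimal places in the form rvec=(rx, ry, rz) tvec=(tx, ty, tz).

rvec=(0.2654, -0.0160, -0.1318) tvec=(0.1847, 0.0895, 0.7941)

Intrinsics K: fx=434.7, fy=789.7, cx=335.6, cy=251.4
Marker side s = 0.2 m; corners in marker frame (Z=0):
  M0 = (-0.1000, +0.1000, 0)
  M1 = (+0.1000, +0.1000, 0)
  M2 = (+0.1000, -0.1000, 0)
  M3 = (-0.1000, -0.1000, 0)
Detected image corners:
  c0 = (387.712623, 442.312247) px
  c1 = (492.798142, 416.963554) px
  c2 = (489.077618, 231.529576) px
  c3 = (376.809081, 258.686835) px
Planar DLT: solve 8×8 A·h = b for H (H[2,2]=1):
  H  [+541.93167 +180.90692 +436.70954]
  H  [-131.77977 +1034.18580 +340.42599]
  H  [-0.00197 +0.33061 +1.00000]
B = K⁻¹H; ‖b₁‖=1.259224, ‖b₂‖=1.259224; λ = 2/(‖b₁‖+‖b₂‖) = 0.794140, sign → tz>0 ⇒ λ=+0.794140
r₁ = λ·B[:,0] = (+0.99125,-0.13202,-0.00156); r₂ = λ·B[:,1] = (+0.12780,+0.95642,+0.26255)
r₃ = r₁×r₂ = (-0.03317,-0.26045,+0.96492); SVD([r₁ r₂ r₃]) → R = UVᵀ:
  R  [+0.99125 +0.12780 -0.03317]
  R  [-0.13202 +0.95642 -0.26045]
  R  [-0.00156 +0.26255 +0.96492]
t = (+0.18471, +0.08953, +0.79414) m
tr R = 2.912581; θ = arccos((tr R − 1)/2) = 0.296755 rad = 17.003°
axis k = ((R−Rᵀ)₃₂, (R−Rᵀ)₁₃, (R−Rᵀ)₂₁) / (2 sinθ) = (+0.894265, -0.054037, -0.444263)
rvec = θ·k = (+0.265378, -0.016036, -0.131837)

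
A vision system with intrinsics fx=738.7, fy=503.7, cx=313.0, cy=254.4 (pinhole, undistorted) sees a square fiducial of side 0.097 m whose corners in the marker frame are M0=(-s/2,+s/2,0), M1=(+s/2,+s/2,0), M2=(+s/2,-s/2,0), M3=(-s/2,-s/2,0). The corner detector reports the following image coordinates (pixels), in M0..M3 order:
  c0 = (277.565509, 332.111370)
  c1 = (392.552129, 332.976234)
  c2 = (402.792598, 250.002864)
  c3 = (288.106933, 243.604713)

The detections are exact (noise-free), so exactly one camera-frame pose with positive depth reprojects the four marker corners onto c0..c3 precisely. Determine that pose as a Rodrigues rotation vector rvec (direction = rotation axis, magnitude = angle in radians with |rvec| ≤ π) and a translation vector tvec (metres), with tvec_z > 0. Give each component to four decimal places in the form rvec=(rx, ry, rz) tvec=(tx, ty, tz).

Intrinsics K: fx=738.7, fy=503.7, cx=313.0, cy=254.4
Marker side s = 0.097 m; corners in marker frame (Z=0):
  M0 = (-0.0485, +0.0485, 0)
  M1 = (+0.0485, +0.0485, 0)
  M2 = (+0.0485, -0.0485, 0)
  M3 = (-0.0485, -0.0485, 0)
Detected image corners:
  c0 = (277.565509, 332.111370) px
  c1 = (392.552129, 332.976234) px
  c2 = (402.792598, 250.002864) px
  c3 = (288.106933, 243.604713) px
Planar DLT: solve 8×8 A·h = b for H (H[2,2]=1):
  H  [+1409.78045 -95.82558 +342.09482]
  H  [+229.71151 +892.57487 +289.80099]
  H  [+0.66392 +0.03306 +1.00000]
B = K⁻¹H; ‖b₁‖=1.761526, ‖b₂‖=1.761526; λ = 2/(‖b₁‖+‖b₂‖) = 0.567690, sign → tz>0 ⇒ λ=+0.567690
r₁ = λ·B[:,0] = (+0.92372,+0.06854,+0.37690); r₂ = λ·B[:,1] = (-0.08159,+0.99649,+0.01877)
r₃ = r₁×r₂ = (-0.37429,-0.04809,+0.92606); SVD([r₁ r₂ r₃]) → R = UVᵀ:
  R  [+0.92372 -0.08159 -0.37429]
  R  [+0.06854 +0.99649 -0.04809]
  R  [+0.37690 +0.01877 +0.92606]
t = (+0.02236, +0.03990, +0.56769) m
tr R = 2.846269; θ = arccos((tr R − 1)/2) = 0.394641 rad = 22.611°
axis k = ((R−Rᵀ)₃₂, (R−Rᵀ)₁₃, (R−Rᵀ)₂₁) / (2 sinθ) = (+0.086940, -0.976895, +0.195239)
rvec = θ·k = (+0.034310, -0.385523, +0.077049)

rvec=(0.0343, -0.3855, 0.0770) tvec=(0.0224, 0.0399, 0.5677)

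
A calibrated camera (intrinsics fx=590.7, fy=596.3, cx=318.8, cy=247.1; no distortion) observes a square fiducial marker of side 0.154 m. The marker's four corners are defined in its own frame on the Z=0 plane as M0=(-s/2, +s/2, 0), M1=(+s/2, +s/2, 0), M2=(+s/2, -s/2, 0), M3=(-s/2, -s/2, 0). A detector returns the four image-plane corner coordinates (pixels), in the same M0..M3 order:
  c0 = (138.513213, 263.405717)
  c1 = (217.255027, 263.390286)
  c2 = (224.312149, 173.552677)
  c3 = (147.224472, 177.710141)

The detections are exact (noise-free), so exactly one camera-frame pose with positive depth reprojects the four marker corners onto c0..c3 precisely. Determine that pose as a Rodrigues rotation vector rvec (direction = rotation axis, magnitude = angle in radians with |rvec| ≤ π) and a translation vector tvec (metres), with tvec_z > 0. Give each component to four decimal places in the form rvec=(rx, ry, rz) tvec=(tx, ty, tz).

Intrinsics K: fx=590.7, fy=596.3, cx=318.8, cy=247.1
Marker side s = 0.154 m; corners in marker frame (Z=0):
  M0 = (-0.0770, +0.0770, 0)
  M1 = (+0.0770, +0.0770, 0)
  M2 = (+0.0770, -0.0770, 0)
  M3 = (-0.0770, -0.0770, 0)
Detected image corners:
  c0 = (138.513213, 263.405717) px
  c1 = (217.255027, 263.390286) px
  c2 = (224.312149, 173.552677) px
  c3 = (147.224472, 177.710141) px
Planar DLT: solve 8×8 A·h = b for H (H[2,2]=1):
  H  [+449.41706 -82.10304 +180.94625]
  H  [-81.87790 +532.43311 +218.96766]
  H  [-0.31048 -0.16927 +1.00000]
B = K⁻¹H; ‖b₁‖=0.978964, ‖b₂‖=0.978964; λ = 2/(‖b₁‖+‖b₂‖) = 1.021488, sign → tz>0 ⇒ λ=+1.021488
r₁ = λ·B[:,0] = (+0.94833,-0.00884,-0.31715); r₂ = λ·B[:,1] = (-0.04866,+0.98373,-0.17291)
r₃ = r₁×r₂ = (+0.31352,+0.17941,+0.93248); SVD([r₁ r₂ r₃]) → R = UVᵀ:
  R  [+0.94833 -0.04866 +0.31352]
  R  [-0.00884 +0.98373 +0.17941]
  R  [-0.31715 -0.17291 +0.93248]
t = (-0.23839, -0.04819, +1.02149) m
tr R = 2.864549; θ = arccos((tr R − 1)/2) = 0.370146 rad = 21.208°
axis k = ((R−Rᵀ)₃₂, (R−Rᵀ)₁₃, (R−Rᵀ)₂₁) / (2 sinθ) = (-0.486968, +0.871684, +0.055040)
rvec = θ·k = (-0.180249, +0.322651, +0.020373)

rvec=(-0.1802, 0.3227, 0.0204) tvec=(-0.2384, -0.0482, 1.0215)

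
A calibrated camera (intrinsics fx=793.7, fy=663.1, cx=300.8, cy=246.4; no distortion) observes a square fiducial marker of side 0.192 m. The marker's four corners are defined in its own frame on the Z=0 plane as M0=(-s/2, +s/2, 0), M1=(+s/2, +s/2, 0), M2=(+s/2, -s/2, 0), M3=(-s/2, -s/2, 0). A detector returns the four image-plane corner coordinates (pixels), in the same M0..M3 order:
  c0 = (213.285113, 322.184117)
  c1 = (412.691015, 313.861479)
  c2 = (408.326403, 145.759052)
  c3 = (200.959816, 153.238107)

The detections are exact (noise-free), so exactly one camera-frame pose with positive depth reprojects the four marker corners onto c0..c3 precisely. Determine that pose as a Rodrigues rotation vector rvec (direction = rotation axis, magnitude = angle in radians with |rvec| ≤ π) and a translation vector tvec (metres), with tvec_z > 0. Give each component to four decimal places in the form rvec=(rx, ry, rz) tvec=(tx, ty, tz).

Intrinsics K: fx=793.7, fy=663.1, cx=300.8, cy=246.4
Marker side s = 0.192 m; corners in marker frame (Z=0):
  M0 = (-0.0960, +0.0960, 0)
  M1 = (+0.0960, +0.0960, 0)
  M2 = (+0.0960, -0.0960, 0)
  M3 = (-0.0960, -0.0960, 0)
Detected image corners:
  c0 = (213.285113, 322.184117) px
  c1 = (412.691015, 313.861479) px
  c2 = (408.326403, 145.759052) px
  c3 = (200.959816, 153.238107) px
Planar DLT: solve 8×8 A·h = b for H (H[2,2]=1):
  H  [+1069.88215 +105.89647 +309.24382]
  H  [-32.88031 +925.03571 +235.38444]
  H  [+0.03556 +0.20240 +1.00000]
B = K⁻¹H; ‖b₁‖=1.336441, ‖b₂‖=1.336441; λ = 2/(‖b₁‖+‖b₂‖) = 0.748256, sign → tz>0 ⇒ λ=+0.748256
r₁ = λ·B[:,0] = (+0.99854,-0.04699,+0.02661); r₂ = λ·B[:,1] = (+0.04244,+0.98755,+0.15145)
r₃ = r₁×r₂ = (-0.03339,-0.15010,+0.98811); SVD([r₁ r₂ r₃]) → R = UVᵀ:
  R  [+0.99854 +0.04244 -0.03339]
  R  [-0.04699 +0.98755 -0.15010]
  R  [+0.02661 +0.15145 +0.98811]
t = (+0.00796, -0.01243, +0.74826) m
tr R = 2.974202; θ = arccos((tr R − 1)/2) = 0.160790 rad = 9.213°
axis k = ((R−Rᵀ)₃₂, (R−Rᵀ)₁₃, (R−Rᵀ)₂₁) / (2 sinθ) = (+0.941744, -0.187391, -0.279291)
rvec = θ·k = (+0.151423, -0.030131, -0.044907)

rvec=(0.1514, -0.0301, -0.0449) tvec=(0.0080, -0.0124, 0.7483)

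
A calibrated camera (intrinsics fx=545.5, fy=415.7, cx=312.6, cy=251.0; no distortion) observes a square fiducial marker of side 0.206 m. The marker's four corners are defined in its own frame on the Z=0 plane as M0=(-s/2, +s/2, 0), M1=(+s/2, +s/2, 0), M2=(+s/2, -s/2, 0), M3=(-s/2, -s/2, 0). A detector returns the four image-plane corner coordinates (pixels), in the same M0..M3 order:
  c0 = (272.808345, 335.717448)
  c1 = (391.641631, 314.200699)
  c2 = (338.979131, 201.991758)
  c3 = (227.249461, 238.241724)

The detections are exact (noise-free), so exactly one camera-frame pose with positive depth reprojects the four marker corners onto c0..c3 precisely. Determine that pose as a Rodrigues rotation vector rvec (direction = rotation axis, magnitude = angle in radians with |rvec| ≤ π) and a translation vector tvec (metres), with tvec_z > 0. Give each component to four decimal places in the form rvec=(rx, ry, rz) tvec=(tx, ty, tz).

Intrinsics K: fx=545.5, fy=415.7, cx=312.6, cy=251.0
Marker side s = 0.206 m; corners in marker frame (Z=0):
  M0 = (-0.1030, +0.1030, 0)
  M1 = (+0.1030, +0.1030, 0)
  M2 = (+0.1030, -0.1030, 0)
  M3 = (-0.1030, -0.1030, 0)
Detected image corners:
  c0 = (272.808345, 335.717448) px
  c1 = (391.641631, 314.200699) px
  c2 = (338.979131, 201.991758) px
  c3 = (227.249461, 238.241724) px
Planar DLT: solve 8×8 A·h = b for H (H[2,2]=1):
  H  [+349.07582 +234.84152 +303.58785]
  H  [-326.72838 +504.34601 +273.51461]
  H  [-0.68427 -0.00762 +1.00000]
B = K⁻¹H; ‖b₁‖=1.293184, ‖b₂‖=1.293184; λ = 2/(‖b₁‖+‖b₂‖) = 0.773285, sign → tz>0 ⇒ λ=+0.773285
r₁ = λ·B[:,0] = (+0.79806,-0.28829,-0.52914); r₂ = λ·B[:,1] = (+0.33628,+0.94174,-0.00589)
r₃ = r₁×r₂ = (+0.50001,-0.17324,+0.84852); SVD([r₁ r₂ r₃]) → R = UVᵀ:
  R  [+0.79806 +0.33628 +0.50001]
  R  [-0.28829 +0.94174 -0.17324]
  R  [-0.52914 -0.00589 +0.84852]
t = (-0.01278, +0.04188, +0.77329) m
tr R = 2.588322; θ = arccos((tr R − 1)/2) = 0.653171 rad = 37.424°
axis k = ((R−Rᵀ)₃₂, (R−Rᵀ)₁₃, (R−Rᵀ)₂₁) / (2 sinθ) = (+0.137684, +0.846745, -0.513873)
rvec = θ·k = (+0.089931, +0.553069, -0.335647)

rvec=(0.0899, 0.5531, -0.3356) tvec=(-0.0128, 0.0419, 0.7733)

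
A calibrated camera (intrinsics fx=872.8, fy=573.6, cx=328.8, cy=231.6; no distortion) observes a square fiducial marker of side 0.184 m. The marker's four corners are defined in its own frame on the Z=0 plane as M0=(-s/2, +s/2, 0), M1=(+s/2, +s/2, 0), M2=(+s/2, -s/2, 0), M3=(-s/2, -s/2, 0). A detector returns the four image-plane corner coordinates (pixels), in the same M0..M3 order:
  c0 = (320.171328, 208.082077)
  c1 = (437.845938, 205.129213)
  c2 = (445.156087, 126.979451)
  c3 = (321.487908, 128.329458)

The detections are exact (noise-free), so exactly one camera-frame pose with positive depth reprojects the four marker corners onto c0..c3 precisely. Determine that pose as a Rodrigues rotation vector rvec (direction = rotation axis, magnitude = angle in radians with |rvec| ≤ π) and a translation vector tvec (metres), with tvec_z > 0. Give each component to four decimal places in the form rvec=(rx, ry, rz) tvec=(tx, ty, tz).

Intrinsics K: fx=872.8, fy=573.6, cx=328.8, cy=231.6
Marker side s = 0.184 m; corners in marker frame (Z=0):
  M0 = (-0.0920, +0.0920, 0)
  M1 = (+0.0920, +0.0920, 0)
  M2 = (+0.0920, -0.0920, 0)
  M3 = (-0.0920, -0.0920, 0)
Detected image corners:
  c0 = (320.171328, 208.082077) px
  c1 = (437.845938, 205.129213) px
  c2 = (445.156087, 126.979451) px
  c3 = (321.487908, 128.329458) px
Planar DLT: solve 8×8 A·h = b for H (H[2,2]=1):
  H  [+700.31591 +80.87720 +381.76485]
  H  [+7.88663 +474.85381 +168.11403]
  H  [+0.11781 +0.27415 +1.00000]
B = K⁻¹H; ‖b₁‖=0.767843, ‖b₂‖=0.767843; λ = 2/(‖b₁‖+‖b₂‖) = 1.302349, sign → tz>0 ⇒ λ=+1.302349
r₁ = λ·B[:,0] = (+0.98718,-0.04404,+0.15343); r₂ = λ·B[:,1] = (-0.01382,+0.93399,+0.35704)
r₃ = r₁×r₂ = (-0.15902,-0.35458,+0.92140); SVD([r₁ r₂ r₃]) → R = UVᵀ:
  R  [+0.98718 -0.01382 -0.15902]
  R  [-0.04404 +0.93399 -0.35458]
  R  [+0.15343 +0.35704 +0.92140]
t = (+0.07903, -0.14414, +1.30235) m
tr R = 2.842570; θ = arccos((tr R − 1)/2) = 0.399424 rad = 22.885°
axis k = ((R−Rᵀ)₃₂, (R−Rᵀ)₁₃, (R−Rᵀ)₂₁) / (2 sinθ) = (+0.914938, -0.401720, -0.038854)
rvec = θ·k = (+0.365448, -0.160457, -0.015519)

rvec=(0.3654, -0.1605, -0.0155) tvec=(0.0790, -0.1441, 1.3023)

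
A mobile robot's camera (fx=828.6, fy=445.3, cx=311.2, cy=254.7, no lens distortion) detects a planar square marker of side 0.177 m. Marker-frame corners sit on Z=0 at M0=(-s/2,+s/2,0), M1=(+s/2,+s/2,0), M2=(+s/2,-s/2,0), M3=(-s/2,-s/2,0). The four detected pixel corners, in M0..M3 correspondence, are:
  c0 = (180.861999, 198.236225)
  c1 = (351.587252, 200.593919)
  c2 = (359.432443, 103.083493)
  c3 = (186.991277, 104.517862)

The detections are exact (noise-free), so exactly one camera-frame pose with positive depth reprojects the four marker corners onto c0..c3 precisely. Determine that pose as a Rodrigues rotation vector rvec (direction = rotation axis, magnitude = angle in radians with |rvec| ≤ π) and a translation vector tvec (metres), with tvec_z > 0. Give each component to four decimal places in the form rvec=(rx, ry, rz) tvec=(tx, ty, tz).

rvec=(0.0354, 0.1884, 0.0451) tvec=(-0.0433, -0.1920, 0.8308)

Intrinsics K: fx=828.6, fy=445.3, cx=311.2, cy=254.7
Marker side s = 0.177 m; corners in marker frame (Z=0):
  M0 = (-0.0885, +0.0885, 0)
  M1 = (+0.0885, +0.0885, 0)
  M2 = (+0.0885, -0.0885, 0)
  M3 = (-0.0885, -0.0885, 0)
Detected image corners:
  c0 = (180.861999, 198.236225) px
  c1 = (351.587252, 200.593919) px
  c2 = (359.432443, 103.083493) px
  c3 = (186.991277, 104.517862) px
Planar DLT: solve 8×8 A·h = b for H (H[2,2]=1):
  H  [+908.87955 -26.60420 +268.00062]
  H  [-31.35191 +547.16274 +151.80370]
  H  [-0.22430 +0.04737 +1.00000]
B = K⁻¹H; ‖b₁‖=1.203627, ‖b₂‖=1.203627; λ = 2/(‖b₁‖+‖b₂‖) = 0.830822, sign → tz>0 ⇒ λ=+0.830822
r₁ = λ·B[:,0] = (+0.98131,+0.04809,-0.18635); r₂ = λ·B[:,1] = (-0.04146,+0.99837,+0.03935)
r₃ = r₁×r₂ = (+0.18794,-0.03089,+0.98169); SVD([r₁ r₂ r₃]) → R = UVᵀ:
  R  [+0.98131 -0.04146 +0.18794]
  R  [+0.04809 +0.99837 -0.03089]
  R  [-0.18635 +0.03935 +0.98169]
t = (-0.04332, -0.19198, +0.83082) m
tr R = 2.961366; θ = arccos((tr R − 1)/2) = 0.196874 rad = 11.280°
axis k = ((R−Rᵀ)₃₂, (R−Rᵀ)₁₃, (R−Rᵀ)₂₁) / (2 sinθ) = (+0.179557, +0.956747, +0.228900)
rvec = θ·k = (+0.035350, +0.188359, +0.045064)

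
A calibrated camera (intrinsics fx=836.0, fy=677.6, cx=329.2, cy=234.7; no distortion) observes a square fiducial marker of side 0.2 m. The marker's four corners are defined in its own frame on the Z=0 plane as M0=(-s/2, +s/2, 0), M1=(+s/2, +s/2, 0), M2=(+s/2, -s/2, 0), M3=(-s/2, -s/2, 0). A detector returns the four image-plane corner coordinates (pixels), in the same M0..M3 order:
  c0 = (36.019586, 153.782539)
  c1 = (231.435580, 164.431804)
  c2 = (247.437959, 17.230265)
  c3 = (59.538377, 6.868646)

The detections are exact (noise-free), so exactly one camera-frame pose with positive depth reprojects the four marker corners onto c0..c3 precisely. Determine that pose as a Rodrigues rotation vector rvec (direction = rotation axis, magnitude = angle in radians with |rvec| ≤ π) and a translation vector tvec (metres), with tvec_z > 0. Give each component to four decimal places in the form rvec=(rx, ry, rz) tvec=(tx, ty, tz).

rvec=(-0.1712, -0.0094, 0.0663) tvec=(-0.1932, -0.1936, 0.8715)

Intrinsics K: fx=836.0, fy=677.6, cx=329.2, cy=234.7
Marker side s = 0.2 m; corners in marker frame (Z=0):
  M0 = (-0.1000, +0.1000, 0)
  M1 = (+0.1000, +0.1000, 0)
  M2 = (+0.1000, -0.1000, 0)
  M3 = (-0.1000, -0.1000, 0)
Detected image corners:
  c0 = (36.019586, 153.782539) px
  c1 = (231.435580, 164.431804) px
  c2 = (247.437959, 17.230265) px
  c3 = (59.538377, 6.868646) px
Planar DLT: solve 8×8 A·h = b for H (H[2,2]=1):
  H  [+958.52403 -126.89287 +143.84141]
  H  [+52.87233 +718.54492 +84.14188]
  H  [+0.00420 -0.19566 +1.00000]
B = K⁻¹H; ‖b₁‖=1.147473, ‖b₂‖=1.147473; λ = 2/(‖b₁‖+‖b₂‖) = 0.871480, sign → tz>0 ⇒ λ=+0.871480
r₁ = λ·B[:,0] = (+0.99776,+0.06673,+0.00366); r₂ = λ·B[:,1] = (-0.06513,+0.98320,-0.17051)
r₃ = r₁×r₂ = (-0.01498,+0.16989,+0.98535); SVD([r₁ r₂ r₃]) → R = UVᵀ:
  R  [+0.99776 -0.06513 -0.01498]
  R  [+0.06673 +0.98320 +0.16989]
  R  [+0.00366 -0.17051 +0.98535]
t = (-0.19323, -0.19364, +0.87148) m
tr R = 2.966314; θ = arccos((tr R − 1)/2) = 0.183797 rad = 10.531°
axis k = ((R−Rᵀ)₃₂, (R−Rᵀ)₁₃, (R−Rᵀ)₂₁) / (2 sinθ) = (-0.931264, -0.050975, +0.360761)
rvec = θ·k = (-0.171163, -0.009369, +0.066307)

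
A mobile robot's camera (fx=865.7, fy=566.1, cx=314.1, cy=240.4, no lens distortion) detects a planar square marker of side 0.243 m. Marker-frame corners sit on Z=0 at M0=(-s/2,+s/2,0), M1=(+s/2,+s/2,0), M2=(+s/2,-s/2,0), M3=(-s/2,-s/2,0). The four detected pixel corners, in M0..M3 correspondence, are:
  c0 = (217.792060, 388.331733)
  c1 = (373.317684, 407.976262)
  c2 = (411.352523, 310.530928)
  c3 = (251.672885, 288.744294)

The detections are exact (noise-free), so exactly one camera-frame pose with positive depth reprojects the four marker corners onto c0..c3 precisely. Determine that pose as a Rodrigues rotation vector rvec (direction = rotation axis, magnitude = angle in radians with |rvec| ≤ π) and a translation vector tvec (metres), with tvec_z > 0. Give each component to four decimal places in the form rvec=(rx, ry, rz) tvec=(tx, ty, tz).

rvec=(0.1693, -0.0651, 0.2199) tvec=(-0.0003, 0.2511, 1.3002)

Intrinsics K: fx=865.7, fy=566.1, cx=314.1, cy=240.4
Marker side s = 0.243 m; corners in marker frame (Z=0):
  M0 = (-0.1215, +0.1215, 0)
  M1 = (+0.1215, +0.1215, 0)
  M2 = (+0.1215, -0.1215, 0)
  M3 = (-0.1215, -0.1215, 0)
Detected image corners:
  c0 = (217.792060, 388.331733) px
  c1 = (373.317684, 407.976262) px
  c2 = (411.352523, 310.530928) px
  c3 = (251.672885, 288.744294) px
Planar DLT: solve 8×8 A·h = b for H (H[2,2]=1):
  H  [+668.38975 -109.48157 +313.87426]
  H  [+107.38014 +448.29118 +349.71190]
  H  [+0.06362 +0.12298 +1.00000]
B = K⁻¹H; ‖b₁‖=0.769093, ‖b₂‖=0.769093; λ = 2/(‖b₁‖+‖b₂‖) = 1.300232, sign → tz>0 ⇒ λ=+1.300232
r₁ = λ·B[:,0] = (+0.97387,+0.21151,+0.08272); r₂ = λ·B[:,1] = (-0.22245,+0.96174,+0.15991)
r₃ = r₁×r₂ = (-0.04573,-0.17413,+0.98366); SVD([r₁ r₂ r₃]) → R = UVᵀ:
  R  [+0.97387 -0.22245 -0.04573]
  R  [+0.21151 +0.96174 -0.17413]
  R  [+0.08272 +0.15991 +0.98366]
t = (-0.00034, +0.25107, +1.30023) m
tr R = 2.919271; θ = arccos((tr R − 1)/2) = 0.285093 rad = 16.335°
axis k = ((R−Rᵀ)₃₂, (R−Rᵀ)₁₃, (R−Rᵀ)₂₁) / (2 sinθ) = (+0.593845, -0.228368, +0.771490)
rvec = θ·k = (+0.169301, -0.065106, +0.219947)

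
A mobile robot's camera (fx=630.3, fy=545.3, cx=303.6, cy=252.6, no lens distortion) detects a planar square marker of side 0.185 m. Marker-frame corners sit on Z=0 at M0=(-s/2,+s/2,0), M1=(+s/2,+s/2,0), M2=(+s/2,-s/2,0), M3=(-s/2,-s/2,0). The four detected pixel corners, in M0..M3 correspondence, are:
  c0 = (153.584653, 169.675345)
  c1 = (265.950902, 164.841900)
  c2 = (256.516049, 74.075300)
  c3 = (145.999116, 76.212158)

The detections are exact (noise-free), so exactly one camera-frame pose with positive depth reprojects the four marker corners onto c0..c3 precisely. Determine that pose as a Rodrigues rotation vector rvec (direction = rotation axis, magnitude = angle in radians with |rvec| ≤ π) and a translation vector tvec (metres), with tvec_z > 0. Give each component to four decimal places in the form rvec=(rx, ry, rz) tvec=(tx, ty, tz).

rvec=(-0.1148, -0.1594, -0.0854) tvec=(-0.1631, -0.2553, 1.0559)

Intrinsics K: fx=630.3, fy=545.3, cx=303.6, cy=252.6
Marker side s = 0.185 m; corners in marker frame (Z=0):
  M0 = (-0.0925, +0.0925, 0)
  M1 = (+0.0925, +0.0925, 0)
  M2 = (+0.0925, -0.0925, 0)
  M3 = (-0.0925, -0.0925, 0)
Detected image corners:
  c0 = (153.584653, 169.675345) px
  c1 = (265.950902, 164.841900) px
  c2 = (256.516049, 74.075300) px
  c3 = (145.999116, 76.212158) px
Planar DLT: solve 8×8 A·h = b for H (H[2,2]=1):
  H  [+634.07098 +25.21484 +206.26853]
  H  [-0.05691 +485.51348 +120.74391]
  H  [+0.15440 -0.10149 +1.00000]
B = K⁻¹H; ‖b₁‖=0.947033, ‖b₂‖=0.947033; λ = 2/(‖b₁‖+‖b₂‖) = 1.055929, sign → tz>0 ⇒ λ=+1.055929
r₁ = λ·B[:,0] = (+0.98372,-0.07563,+0.16303); r₂ = λ·B[:,1] = (+0.09386,+0.98980,-0.10717)
r₃ = r₁×r₂ = (-0.15327,+0.12072,+0.98078); SVD([r₁ r₂ r₃]) → R = UVᵀ:
  R  [+0.98372 +0.09386 -0.15327]
  R  [-0.07563 +0.98980 +0.12072]
  R  [+0.16303 -0.10717 +0.98078]
t = (-0.16306, -0.25533, +1.05593) m
tr R = 2.954301; θ = arccos((tr R − 1)/2) = 0.214183 rad = 12.272°
axis k = ((R−Rᵀ)₃₂, (R−Rᵀ)₁₃, (R−Rᵀ)₂₁) / (2 sinθ) = (-0.536091, -0.744064, -0.398718)
rvec = θ·k = (-0.114822, -0.159366, -0.085399)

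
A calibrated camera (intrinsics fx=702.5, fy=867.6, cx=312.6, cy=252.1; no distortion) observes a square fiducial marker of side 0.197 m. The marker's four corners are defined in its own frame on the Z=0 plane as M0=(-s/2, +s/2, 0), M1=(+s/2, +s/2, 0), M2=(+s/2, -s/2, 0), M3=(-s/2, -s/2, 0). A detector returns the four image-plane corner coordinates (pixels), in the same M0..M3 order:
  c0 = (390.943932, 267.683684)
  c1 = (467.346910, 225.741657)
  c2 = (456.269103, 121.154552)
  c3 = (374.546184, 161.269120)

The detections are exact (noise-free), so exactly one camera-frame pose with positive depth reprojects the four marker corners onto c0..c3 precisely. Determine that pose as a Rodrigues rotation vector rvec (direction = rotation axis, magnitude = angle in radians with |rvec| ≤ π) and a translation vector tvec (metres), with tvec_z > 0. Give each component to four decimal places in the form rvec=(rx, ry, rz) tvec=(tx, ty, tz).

Intrinsics K: fx=702.5, fy=867.6, cx=312.6, cy=252.1
Marker side s = 0.197 m; corners in marker frame (Z=0):
  M0 = (-0.0985, +0.0985, 0)
  M1 = (+0.0985, +0.0985, 0)
  M2 = (+0.0985, -0.0985, 0)
  M3 = (-0.0985, -0.0985, 0)
Detected image corners:
  c0 = (390.943932, 267.683684) px
  c1 = (467.346910, 225.741657) px
  c2 = (456.269103, 121.154552) px
  c3 = (374.546184, 161.269120) px
Planar DLT: solve 8×8 A·h = b for H (H[2,2]=1):
  H  [+488.24847 +198.52032 +423.28850]
  H  [-168.29674 +594.72347 +195.13244]
  H  [+0.20678 +0.30563 +1.00000]
B = K⁻¹H; ‖b₁‖=0.686235, ‖b₂‖=0.686235; λ = 2/(‖b₁‖+‖b₂‖) = 1.457227, sign → tz>0 ⇒ λ=+1.457227
r₁ = λ·B[:,0] = (+0.87871,-0.37023,+0.30133); r₂ = λ·B[:,1] = (+0.21362,+0.86949,+0.44537)
r₃ = r₁×r₂ = (-0.42690,-0.32698,+0.84311); SVD([r₁ r₂ r₃]) → R = UVᵀ:
  R  [+0.87871 +0.21362 -0.42690]
  R  [-0.37023 +0.86949 -0.32698]
  R  [+0.30133 +0.44537 +0.84311]
t = (+0.22961, -0.09568, +1.45723) m
tr R = 2.591312; θ = arccos((tr R − 1)/2) = 0.650706 rad = 37.283°
axis k = ((R−Rᵀ)₃₂, (R−Rᵀ)₁₃, (R−Rᵀ)₂₁) / (2 sinθ) = (+0.637521, -0.601097, -0.481922)
rvec = θ·k = (+0.414839, -0.391138, -0.313590)

rvec=(0.4148, -0.3911, -0.3136) tvec=(0.2296, -0.0957, 1.4572)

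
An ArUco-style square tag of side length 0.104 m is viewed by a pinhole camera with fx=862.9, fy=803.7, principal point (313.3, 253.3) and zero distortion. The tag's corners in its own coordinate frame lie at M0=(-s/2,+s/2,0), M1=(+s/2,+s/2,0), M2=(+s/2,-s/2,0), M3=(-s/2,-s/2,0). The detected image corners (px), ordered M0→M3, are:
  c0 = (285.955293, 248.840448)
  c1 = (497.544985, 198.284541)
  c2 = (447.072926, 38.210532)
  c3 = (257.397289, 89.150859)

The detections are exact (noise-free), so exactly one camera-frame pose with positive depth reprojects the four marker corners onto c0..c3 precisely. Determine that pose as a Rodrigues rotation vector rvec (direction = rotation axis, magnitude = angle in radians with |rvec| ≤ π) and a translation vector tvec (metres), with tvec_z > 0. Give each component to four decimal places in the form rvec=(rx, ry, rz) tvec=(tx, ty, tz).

rvec=(-0.4256, 0.1985, -0.2119) tvec=(0.0282, -0.0613, 0.4345)

Intrinsics K: fx=862.9, fy=803.7, cx=313.3, cy=253.3
Marker side s = 0.104 m; corners in marker frame (Z=0):
  M0 = (-0.0520, +0.0520, 0)
  M1 = (+0.0520, +0.0520, 0)
  M2 = (+0.0520, -0.0520, 0)
  M3 = (-0.0520, -0.0520, 0)
Detected image corners:
  c0 = (285.955293, 248.840448) px
  c1 = (497.544985, 198.284541) px
  c2 = (447.072926, 38.210532) px
  c3 = (257.397289, 89.150859) px
Planar DLT: solve 8×8 A·h = b for H (H[2,2]=1):
  H  [+1798.96431 +12.01380 +369.23138]
  H  [-536.24255 +1395.94607 +139.97319]
  H  [-0.33550 -0.98416 +1.00000]
B = K⁻¹H; ‖b₁‖=2.301502, ‖b₂‖=2.301502; λ = 2/(‖b₁‖+‖b₂‖) = 0.434499, sign → tz>0 ⇒ λ=+0.434499
r₁ = λ·B[:,0] = (+0.95877,-0.24396,-0.14578); r₂ = λ·B[:,1] = (+0.16131,+0.88945,-0.42762)
r₃ = r₁×r₂ = (+0.23398,+0.38647,+0.89213); SVD([r₁ r₂ r₃]) → R = UVᵀ:
  R  [+0.95877 +0.16131 +0.23398]
  R  [-0.24396 +0.88945 +0.38647]
  R  [-0.14578 -0.42762 +0.89213]
t = (+0.02816, -0.06127, +0.43450) m
tr R = 2.740346; θ = arccos((tr R − 1)/2) = 0.515243 rad = 29.521°
axis k = ((R−Rᵀ)₃₂, (R−Rᵀ)₁₃, (R−Rᵀ)₂₁) / (2 sinθ) = (-0.826071, +0.385348, -0.411235)
rvec = θ·k = (-0.425627, +0.198548, -0.211886)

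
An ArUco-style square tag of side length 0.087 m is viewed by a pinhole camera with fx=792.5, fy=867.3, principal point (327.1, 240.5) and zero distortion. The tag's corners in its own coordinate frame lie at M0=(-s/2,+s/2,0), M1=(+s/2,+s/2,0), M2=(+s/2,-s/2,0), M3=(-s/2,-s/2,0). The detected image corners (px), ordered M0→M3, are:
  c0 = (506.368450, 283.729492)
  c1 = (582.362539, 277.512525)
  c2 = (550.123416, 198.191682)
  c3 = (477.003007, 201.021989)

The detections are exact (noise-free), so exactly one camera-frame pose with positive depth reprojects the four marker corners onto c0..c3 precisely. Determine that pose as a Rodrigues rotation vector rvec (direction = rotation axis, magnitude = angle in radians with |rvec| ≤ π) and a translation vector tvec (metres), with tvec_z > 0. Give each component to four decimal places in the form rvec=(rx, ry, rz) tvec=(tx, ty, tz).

Intrinsics K: fx=792.5, fy=867.3, cx=327.1, cy=240.5
Marker side s = 0.087 m; corners in marker frame (Z=0):
  M0 = (-0.0435, +0.0435, 0)
  M1 = (+0.0435, +0.0435, 0)
  M2 = (+0.0435, -0.0435, 0)
  M3 = (-0.0435, -0.0435, 0)
Detected image corners:
  c0 = (506.368450, 283.729492) px
  c1 = (582.362539, 277.512525) px
  c2 = (550.123416, 198.191682) px
  c3 = (477.003007, 201.021989) px
Planar DLT: solve 8×8 A·h = b for H (H[2,2]=1):
  H  [+1092.17430 +22.67088 +529.26665]
  H  [+55.50190 +780.25165 +238.96515]
  H  [+0.44548 -0.62707 +1.00000]
B = K⁻¹H; ‖b₁‖=1.276038, ‖b₂‖=1.276038; λ = 2/(‖b₁‖+‖b₂‖) = 0.783675, sign → tz>0 ⇒ λ=+0.783675
r₁ = λ·B[:,0] = (+0.93592,-0.04666,+0.34911); r₂ = λ·B[:,1] = (+0.22525,+0.84129,-0.49142)
r₃ = r₁×r₂ = (-0.27078,+0.53857,+0.79789); SVD([r₁ r₂ r₃]) → R = UVᵀ:
  R  [+0.93592 +0.22525 -0.27078]
  R  [-0.04666 +0.84129 +0.53857]
  R  [+0.34911 -0.49142 +0.79789]
t = (+0.19992, -0.00139, +0.78368) m
tr R = 2.575095; θ = arccos((tr R − 1)/2) = 0.663977 rad = 38.043°
axis k = ((R−Rᵀ)₃₂, (R−Rᵀ)₁₃, (R−Rᵀ)₂₁) / (2 sinθ) = (-0.835685, -0.502952, -0.220613)
rvec = θ·k = (-0.554875, -0.333949, -0.146482)

rvec=(-0.5549, -0.3339, -0.1465) tvec=(0.1999, -0.0014, 0.7837)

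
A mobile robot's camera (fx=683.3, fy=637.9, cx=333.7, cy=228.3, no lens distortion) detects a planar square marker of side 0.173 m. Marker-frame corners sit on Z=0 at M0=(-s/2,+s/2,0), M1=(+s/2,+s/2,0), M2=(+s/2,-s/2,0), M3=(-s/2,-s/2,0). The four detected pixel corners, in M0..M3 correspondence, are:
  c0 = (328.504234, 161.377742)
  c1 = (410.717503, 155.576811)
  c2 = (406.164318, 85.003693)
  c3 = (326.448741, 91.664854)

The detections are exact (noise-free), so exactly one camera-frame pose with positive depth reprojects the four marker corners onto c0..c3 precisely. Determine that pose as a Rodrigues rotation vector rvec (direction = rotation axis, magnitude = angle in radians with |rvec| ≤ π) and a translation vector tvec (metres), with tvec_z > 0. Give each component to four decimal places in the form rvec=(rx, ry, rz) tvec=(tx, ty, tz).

rvec=(-0.2549, 0.1334, -0.0453) tvec=(0.0723, -0.2404, 1.4552)

Intrinsics K: fx=683.3, fy=637.9, cx=333.7, cy=228.3
Marker side s = 0.173 m; corners in marker frame (Z=0):
  M0 = (-0.0865, +0.0865, 0)
  M1 = (+0.0865, +0.0865, 0)
  M2 = (+0.0865, -0.0865, 0)
  M3 = (-0.0865, -0.0865, 0)
Detected image corners:
  c0 = (328.504234, 161.377742) px
  c1 = (410.717503, 155.576811) px
  c2 = (406.164318, 85.003693) px
  c3 = (326.448741, 91.664854) px
Planar DLT: solve 8×8 A·h = b for H (H[2,2]=1):
  H  [+436.09531 -45.27016 +367.63111]
  H  [-46.71959 +383.86190 +122.89880]
  H  [-0.08642 -0.17479 +1.00000]
B = K⁻¹H; ‖b₁‖=0.687192, ‖b₂‖=0.687192; λ = 2/(‖b₁‖+‖b₂‖) = 1.455197, sign → tz>0 ⇒ λ=+1.455197
r₁ = λ·B[:,0] = (+0.99015,-0.06157,-0.12575); r₂ = λ·B[:,1] = (+0.02781,+0.96671,-0.25436)
r₃ = r₁×r₂ = (+0.13723,+0.24835,+0.95890); SVD([r₁ r₂ r₃]) → R = UVᵀ:
  R  [+0.99015 +0.02781 +0.13723]
  R  [-0.06157 +0.96671 +0.24835]
  R  [-0.12575 -0.25436 +0.95890]
t = (+0.07226, -0.24044, +1.45520) m
tr R = 2.915759; θ = arccos((tr R − 1)/2) = 0.291272 rad = 16.689°
axis k = ((R−Rᵀ)₃₂, (R−Rᵀ)₁₃, (R−Rᵀ)₂₁) / (2 sinθ) = (-0.875284, +0.457886, -0.155623)
rvec = θ·k = (-0.254946, +0.133369, -0.045329)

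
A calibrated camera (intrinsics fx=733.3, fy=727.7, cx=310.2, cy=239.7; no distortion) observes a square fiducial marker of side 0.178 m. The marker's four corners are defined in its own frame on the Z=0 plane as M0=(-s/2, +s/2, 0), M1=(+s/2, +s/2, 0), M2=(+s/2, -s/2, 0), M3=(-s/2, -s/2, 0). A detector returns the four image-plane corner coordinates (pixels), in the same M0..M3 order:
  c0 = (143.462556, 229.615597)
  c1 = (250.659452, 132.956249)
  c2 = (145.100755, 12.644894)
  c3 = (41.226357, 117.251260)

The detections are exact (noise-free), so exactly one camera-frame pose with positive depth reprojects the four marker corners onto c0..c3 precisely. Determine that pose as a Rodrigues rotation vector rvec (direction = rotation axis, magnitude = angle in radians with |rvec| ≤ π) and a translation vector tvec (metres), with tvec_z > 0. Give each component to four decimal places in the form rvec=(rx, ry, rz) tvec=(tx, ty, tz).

rvec=(0.1779, 0.2060, -0.7037) tvec=(-0.1926, -0.1342, 0.8510)

Intrinsics K: fx=733.3, fy=727.7, cx=310.2, cy=239.7
Marker side s = 0.178 m; corners in marker frame (Z=0):
  M0 = (-0.0890, +0.0890, 0)
  M1 = (+0.0890, +0.0890, 0)
  M2 = (+0.0890, -0.0890, 0)
  M3 = (-0.0890, -0.0890, 0)
Detected image corners:
  c0 = (143.462556, 229.615597) px
  c1 = (250.659452, 132.956249) px
  c2 = (145.100755, 12.644894) px
  c3 = (41.226357, 117.251260) px
Planar DLT: solve 8×8 A·h = b for H (H[2,2]=1):
  H  [+550.92047 +599.20082 +144.25261]
  H  [-600.82788 +666.36854 +124.97700]
  H  [-0.28989 +0.10852 +1.00000]
B = K⁻¹H; ‖b₁‖=1.175122, ‖b₂‖=1.175122; λ = 2/(‖b₁‖+‖b₂‖) = 0.850976, sign → tz>0 ⇒ λ=+0.850976
r₁ = λ·B[:,0] = (+0.74368,-0.62135,-0.24669); r₂ = λ·B[:,1] = (+0.65629,+0.74883,+0.09235)
r₃ = r₁×r₂ = (+0.12735,-0.23058,+0.96468); SVD([r₁ r₂ r₃]) → R = UVᵀ:
  R  [+0.74368 +0.65629 +0.12735]
  R  [-0.62135 +0.74883 -0.23058]
  R  [-0.24669 +0.09235 +0.96468]
t = (-0.19258, -0.13416, +0.85098) m
tr R = 2.457202; θ = arccos((tr R − 1)/2) = 0.754519 rad = 43.231°
axis k = ((R−Rᵀ)₃₂, (R−Rᵀ)₁₃, (R−Rᵀ)₂₁) / (2 sinθ) = (+0.235737, +0.273044, -0.932671)
rvec = θ·k = (+0.177868, +0.206017, -0.703718)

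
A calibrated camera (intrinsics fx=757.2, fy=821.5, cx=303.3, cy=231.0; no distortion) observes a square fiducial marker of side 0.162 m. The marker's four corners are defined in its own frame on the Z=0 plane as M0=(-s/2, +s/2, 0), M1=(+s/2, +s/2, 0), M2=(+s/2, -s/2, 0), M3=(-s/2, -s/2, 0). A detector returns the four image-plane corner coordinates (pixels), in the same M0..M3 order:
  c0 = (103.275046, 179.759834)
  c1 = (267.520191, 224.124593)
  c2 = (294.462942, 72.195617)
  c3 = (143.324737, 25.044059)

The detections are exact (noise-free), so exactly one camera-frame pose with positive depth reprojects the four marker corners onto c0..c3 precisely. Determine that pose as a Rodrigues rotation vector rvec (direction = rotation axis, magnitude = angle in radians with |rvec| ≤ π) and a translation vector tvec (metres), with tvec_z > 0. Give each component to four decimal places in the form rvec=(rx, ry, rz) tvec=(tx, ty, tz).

rvec=(-0.3388, -0.2325, 0.2063) tvec=(-0.0996, -0.1003, 0.7619)

Intrinsics K: fx=757.2, fy=821.5, cx=303.3, cy=231.0
Marker side s = 0.162 m; corners in marker frame (Z=0):
  M0 = (-0.0810, +0.0810, 0)
  M1 = (+0.0810, +0.0810, 0)
  M2 = (+0.0810, -0.0810, 0)
  M3 = (-0.0810, -0.0810, 0)
Detected image corners:
  c0 = (103.275046, 179.759834) px
  c1 = (267.520191, 224.124593) px
  c2 = (294.462942, 72.195617) px
  c3 = (143.324737, 25.044059) px
Planar DLT: solve 8×8 A·h = b for H (H[2,2]=1):
  H  [+1022.33402 -298.95092 +204.36332]
  H  [+314.03641 +888.62224 +122.88656]
  H  [+0.24950 -0.46007 +1.00000]
B = K⁻¹H; ‖b₁‖=1.312514, ‖b₂‖=1.312514; λ = 2/(‖b₁‖+‖b₂‖) = 0.761897, sign → tz>0 ⇒ λ=+0.761897
r₁ = λ·B[:,0] = (+0.95253,+0.23780,+0.19010); r₂ = λ·B[:,1] = (-0.16040,+0.92271,-0.35053)
r₃ = r₁×r₂ = (-0.25876,+0.30340,+0.91706); SVD([r₁ r₂ r₃]) → R = UVᵀ:
  R  [+0.95253 -0.16040 -0.25876]
  R  [+0.23780 +0.92271 +0.30340]
  R  [+0.19010 -0.35053 +0.91706]
t = (-0.09955, -0.10027, +0.76190) m
tr R = 2.792303; θ = arccos((tr R − 1)/2) = 0.459777 rad = 26.343°
axis k = ((R−Rᵀ)₃₂, (R−Rᵀ)₁₃, (R−Rᵀ)₂₁) / (2 sinθ) = (-0.736819, -0.505755, +0.448675)
rvec = θ·k = (-0.338773, -0.232534, +0.206291)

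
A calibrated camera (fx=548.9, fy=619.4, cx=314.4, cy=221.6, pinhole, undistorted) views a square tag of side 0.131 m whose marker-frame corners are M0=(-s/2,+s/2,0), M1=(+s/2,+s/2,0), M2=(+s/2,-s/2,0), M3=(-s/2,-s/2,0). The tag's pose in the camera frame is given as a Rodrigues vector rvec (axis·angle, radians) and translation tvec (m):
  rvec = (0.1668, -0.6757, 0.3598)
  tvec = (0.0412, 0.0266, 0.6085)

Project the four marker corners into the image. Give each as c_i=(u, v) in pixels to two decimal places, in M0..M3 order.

c0=(284.69, 297.23) c1=(368.01, 321.21) c2=(410.30, 206.03) c3=(332.55, 164.84)

Intrinsics K: fx=548.9, fy=619.4, cx=314.4, cy=221.6
Marker side s = 0.131 m; corners in marker frame (Z=0):
  M0 = (-0.0655, +0.0655, 0)
  M1 = (+0.0655, +0.0655, 0)
  M2 = (+0.0655, -0.0655, 0)
  M3 = (-0.0655, -0.0655, 0)
rvec = (0.1668, -0.6757, 0.3598), |rvec| = θ = 0.78349 rad = 44.890°
Rodrigues: sinθ=0.70575, 1−cosθ=0.29154; R = I + sinθ·[k]× + (1−cosθ)·[k]×²:
    [+0.72167 -0.37763 -0.58016]
    [+0.27057 +0.92530 -0.26572]
    [+0.63716 +0.03479 +0.76994]
t = (0.0412, 0.0266, 0.6085) m
M0: Pc = R·M0+t = (-0.03080, +0.06948, +0.56904); u = 548.9·(-0.03080)/0.56904 + 314.4 = 284.6861, v = 619.4·(+0.06948)/0.56904 + 221.6 = 297.2335
M1: Pc = R·M1+t = (+0.06373, +0.10493, +0.65251); u = 548.9·(+0.06373)/0.65251 + 314.4 = 368.0142, v = 619.4·(+0.10493)/0.65251 + 221.6 = 321.2051
M2: Pc = R·M2+t = (+0.11320, -0.01628, +0.64796); u = 548.9·(+0.11320)/0.64796 + 314.4 = 410.2984, v = 619.4·(-0.01628)/0.64796 + 221.6 = 206.0330
M3: Pc = R·M3+t = (+0.01867, -0.05173, +0.56449); u = 548.9·(+0.01867)/0.56449 + 314.4 = 332.5500, v = 619.4·(-0.05173)/0.56449 + 221.6 = 164.8379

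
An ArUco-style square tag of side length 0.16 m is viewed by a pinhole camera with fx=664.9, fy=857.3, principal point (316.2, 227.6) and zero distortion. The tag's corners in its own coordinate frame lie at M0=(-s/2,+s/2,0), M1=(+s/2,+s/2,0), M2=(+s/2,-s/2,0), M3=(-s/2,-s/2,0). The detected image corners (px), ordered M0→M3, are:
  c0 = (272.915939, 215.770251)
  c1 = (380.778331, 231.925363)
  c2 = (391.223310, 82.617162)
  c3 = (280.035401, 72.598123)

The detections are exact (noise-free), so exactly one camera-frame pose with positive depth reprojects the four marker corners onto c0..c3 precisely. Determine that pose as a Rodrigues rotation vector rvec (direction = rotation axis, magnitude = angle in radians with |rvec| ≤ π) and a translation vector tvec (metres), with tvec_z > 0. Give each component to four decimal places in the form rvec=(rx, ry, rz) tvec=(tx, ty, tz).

rvec=(0.1468, 0.2715, 0.0949) tvec=(0.0194, -0.0831, 0.9374)

Intrinsics K: fx=664.9, fy=857.3, cx=316.2, cy=227.6
Marker side s = 0.16 m; corners in marker frame (Z=0):
  M0 = (-0.0800, +0.0800, 0)
  M1 = (+0.0800, +0.0800, 0)
  M2 = (+0.0800, -0.0800, 0)
  M3 = (-0.0800, -0.0800, 0)
Detected image corners:
  c0 = (272.915939, 215.770251) px
  c1 = (380.778331, 231.925363) px
  c2 = (391.223310, 82.617162) px
  c3 = (280.035401, 72.598123) px
Planar DLT: solve 8×8 A·h = b for H (H[2,2]=1):
  H  [+592.56171 +0.83693 +329.96482]
  H  [+40.26406 +938.82851 +151.56263]
  H  [-0.27724 +0.16754 +1.00000]
B = K⁻¹H; ‖b₁‖=1.066781, ‖b₂‖=1.066781; λ = 2/(‖b₁‖+‖b₂‖) = 0.937400, sign → tz>0 ⇒ λ=+0.937400
r₁ = λ·B[:,0] = (+0.95900,+0.11302,-0.25988); r₂ = λ·B[:,1] = (-0.07351,+0.98485,+0.15705)
r₃ = r₁×r₂ = (+0.27369,-0.13151,+0.95278); SVD([r₁ r₂ r₃]) → R = UVᵀ:
  R  [+0.95900 -0.07351 +0.27369]
  R  [+0.11302 +0.98485 -0.13151]
  R  [-0.25988 +0.15705 +0.95278]
t = (+0.01941, -0.08314, +0.93740) m
tr R = 2.896639; θ = arccos((tr R − 1)/2) = 0.322900 rad = 18.501°
axis k = ((R−Rᵀ)₃₂, (R−Rᵀ)₁₃, (R−Rᵀ)₂₁) / (2 sinθ) = (+0.454687, +0.840759, +0.293913)
rvec = θ·k = (+0.146818, +0.271481, +0.094904)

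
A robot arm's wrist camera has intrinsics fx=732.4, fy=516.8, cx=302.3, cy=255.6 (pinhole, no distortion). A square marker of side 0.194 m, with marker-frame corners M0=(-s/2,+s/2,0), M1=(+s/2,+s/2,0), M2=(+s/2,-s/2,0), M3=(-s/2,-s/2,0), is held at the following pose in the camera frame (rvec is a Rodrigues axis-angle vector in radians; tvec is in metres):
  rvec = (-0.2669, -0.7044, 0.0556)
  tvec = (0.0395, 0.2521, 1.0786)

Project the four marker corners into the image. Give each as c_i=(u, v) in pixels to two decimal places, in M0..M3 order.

Intrinsics K: fx=732.4, fy=516.8, cx=302.3, cy=255.6
Marker side s = 0.194 m; corners in marker frame (Z=0):
  M0 = (-0.0970, +0.0970, 0)
  M1 = (+0.0970, +0.0970, 0)
  M2 = (+0.0970, -0.0970, 0)
  M3 = (-0.0970, -0.0970, 0)
rvec = (-0.2669, -0.7044, 0.0556), |rvec| = θ = 0.75532 rad = 43.277°
Rodrigues: sinθ=0.68552, 1−cosθ=0.27195; R = I + sinθ·[k]× + (1−cosθ)·[k]×²:
    [+0.76201 +0.03916 -0.64638]
    [+0.14008 +0.96457 +0.22357]
    [+0.63223 -0.26090 +0.72953]
t = (0.0395, 0.2521, 1.0786) m
M0: Pc = R·M0+t = (-0.03062, +0.33208, +0.99197); u = 732.4·(-0.03062)/0.99197 + 302.3 = 279.6946, v = 516.8·(+0.33208)/0.99197 + 255.6 = 428.6067
M1: Pc = R·M1+t = (+0.11721, +0.35925, +1.11462); u = 732.4·(+0.11721)/1.11462 + 302.3 = 379.3190, v = 516.8·(+0.35925)/1.11462 + 255.6 = 422.1690
M2: Pc = R·M2+t = (+0.10962, +0.17212, +1.16523); u = 732.4·(+0.10962)/1.16523 + 302.3 = 371.1989, v = 516.8·(+0.17212)/1.16523 + 255.6 = 331.9399
M3: Pc = R·M3+t = (-0.03821, +0.14495, +1.04258); u = 732.4·(-0.03821)/1.04258 + 302.3 = 275.4559, v = 516.8·(+0.14495)/1.04258 + 255.6 = 327.4502

c0=(279.69, 428.61) c1=(379.32, 422.17) c2=(371.20, 331.94) c3=(275.46, 327.45)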